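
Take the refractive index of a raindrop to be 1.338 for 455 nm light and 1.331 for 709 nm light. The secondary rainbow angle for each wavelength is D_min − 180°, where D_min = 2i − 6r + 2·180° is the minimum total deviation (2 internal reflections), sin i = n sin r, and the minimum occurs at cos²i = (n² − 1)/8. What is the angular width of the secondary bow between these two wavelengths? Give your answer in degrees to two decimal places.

At 455 nm (n = 1.338): cos²i = 0.09878 → i = 71.682°, r = 45.195°, D_min = 232.193°, rainbow angle = 52.193°.
At 709 nm (n = 1.331): cos²i = 0.09645 → i = 71.907°, r = 45.575°, D_min = 230.365°, rainbow angle = 50.365°.
Angular width = |52.193° − 50.365°| = 1.828°.

1.83°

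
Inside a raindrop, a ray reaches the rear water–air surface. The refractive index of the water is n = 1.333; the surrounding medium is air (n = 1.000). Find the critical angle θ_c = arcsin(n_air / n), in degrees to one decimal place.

sin θ_c = n_air / n = 1.000 / 1.333 = 0.7502.
θ_c = arcsin(0.7502) = 48.61°.

48.6°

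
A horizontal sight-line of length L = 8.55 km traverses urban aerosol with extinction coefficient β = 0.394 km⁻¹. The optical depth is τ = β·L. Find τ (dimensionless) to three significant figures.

τ = β·L = 0.394 × 8.55 = 3.3687.

3.37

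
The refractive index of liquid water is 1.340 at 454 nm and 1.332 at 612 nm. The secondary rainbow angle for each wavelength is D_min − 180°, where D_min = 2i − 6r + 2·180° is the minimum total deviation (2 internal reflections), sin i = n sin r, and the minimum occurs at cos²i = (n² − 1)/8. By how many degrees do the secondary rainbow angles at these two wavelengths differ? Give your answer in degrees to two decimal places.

At 454 nm (n = 1.340): cos²i = 0.09945 → i = 71.618°, r = 45.088°, D_min = 232.709°, rainbow angle = 52.709°.
At 612 nm (n = 1.332): cos²i = 0.09678 → i = 71.875°, r = 45.520°, D_min = 230.628°, rainbow angle = 50.628°.
Angular width = |52.709° − 50.628°| = 2.080°.

2.08°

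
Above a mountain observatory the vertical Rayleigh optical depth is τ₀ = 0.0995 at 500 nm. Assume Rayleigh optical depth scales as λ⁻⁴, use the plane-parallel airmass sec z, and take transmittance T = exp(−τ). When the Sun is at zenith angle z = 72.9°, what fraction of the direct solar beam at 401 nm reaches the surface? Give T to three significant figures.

sec 72.9° = 3.4009.
τ = 0.0995 × (500/401)⁴ × 3.4009 = 0.0995 × 2.4171 × 3.4009 = 0.8179.
T = exp(−0.8179) = 0.4413.

0.441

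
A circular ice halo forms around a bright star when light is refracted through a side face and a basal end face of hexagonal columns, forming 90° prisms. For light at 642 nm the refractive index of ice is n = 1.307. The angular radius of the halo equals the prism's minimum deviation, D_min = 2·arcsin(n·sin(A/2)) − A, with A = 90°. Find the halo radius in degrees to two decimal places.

n·sin(A/2) = 1.307 × sin 45° = 1.307 × 0.7071 = 0.9242.
D_min = 2·arcsin(0.9242) − 90° = 2 × 67.546° − 90° = 45.093°.

45.09°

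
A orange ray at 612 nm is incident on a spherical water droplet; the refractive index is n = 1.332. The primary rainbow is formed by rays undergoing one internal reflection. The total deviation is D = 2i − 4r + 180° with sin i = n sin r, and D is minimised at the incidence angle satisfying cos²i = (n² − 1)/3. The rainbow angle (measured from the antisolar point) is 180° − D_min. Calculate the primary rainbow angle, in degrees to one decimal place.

cos²i = (1.77422 − 1)/3 = 0.25807; i = arccos(0.50801) = 59.469°.
sin r = sin 59.469°/1.332 = 0.64666; r = 40.290°.
D_min = 2·59.469° − 4·40.290° + 180° = 137.776°.
Rainbow angle = 180° − D_min = 42.224°.

42.2°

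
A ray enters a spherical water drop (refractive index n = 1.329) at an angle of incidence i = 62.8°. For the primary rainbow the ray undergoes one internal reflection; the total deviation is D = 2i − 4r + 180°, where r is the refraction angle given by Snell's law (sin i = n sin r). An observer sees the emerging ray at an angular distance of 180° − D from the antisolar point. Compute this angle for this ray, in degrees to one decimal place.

sin r = sin 62.8° / 1.329 = 0.8894/1.329 = 0.6692; r = 42.01°.
D = 2·62.8° − 4·42.01° + 180° = 125.60° − 168.03° + 180° = 137.57°.
Angle from antisolar point = 180° − D = 42.43°.

42.4°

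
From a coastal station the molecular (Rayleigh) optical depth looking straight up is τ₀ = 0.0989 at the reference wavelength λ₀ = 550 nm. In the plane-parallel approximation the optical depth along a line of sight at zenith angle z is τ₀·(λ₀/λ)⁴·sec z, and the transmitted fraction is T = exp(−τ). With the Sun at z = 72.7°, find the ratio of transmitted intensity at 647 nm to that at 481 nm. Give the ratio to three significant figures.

1.48

Airmass: sec 72.7° = 3.3628.
τ(647 nm) = 0.0989 × (550/647)⁴ × 3.3628 = 0.0989 × 0.5222 × 3.3628 = 0.1737.
τ(481 nm) = 0.0989 × (550/481)⁴ × 3.3628 = 0.0989 × 1.7095 × 3.3628 = 0.5685.
T(647)/T(481) = exp(τ_B − τ_A) = exp(0.3949) = 1.4842.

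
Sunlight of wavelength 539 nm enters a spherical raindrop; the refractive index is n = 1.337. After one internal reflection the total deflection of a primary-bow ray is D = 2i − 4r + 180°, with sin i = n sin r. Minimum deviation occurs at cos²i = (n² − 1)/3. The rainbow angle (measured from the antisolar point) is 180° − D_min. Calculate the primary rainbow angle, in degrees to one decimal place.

41.5°

cos²i = (1.78757 − 1)/3 = 0.26252; i = arccos(0.51237) = 59.178°.
sin r = sin 59.178°/1.337 = 0.64231; r = 39.964°.
D_min = 2·59.178° − 4·39.964° + 180° = 138.500°.
Rainbow angle = 180° − D_min = 41.500°.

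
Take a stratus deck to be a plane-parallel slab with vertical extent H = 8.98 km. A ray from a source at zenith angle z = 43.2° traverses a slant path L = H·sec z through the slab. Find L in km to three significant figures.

sec z = 1/cos 43.2° = 1.3718.
L = 8.98 × 1.3718 = 12.319 km.

12.3 km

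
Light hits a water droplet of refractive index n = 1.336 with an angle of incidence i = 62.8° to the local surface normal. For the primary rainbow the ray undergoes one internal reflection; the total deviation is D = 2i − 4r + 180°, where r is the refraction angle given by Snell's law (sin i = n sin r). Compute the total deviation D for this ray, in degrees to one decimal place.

138.6°

sin r = sin 62.8° / 1.336 = 0.8894/1.336 = 0.6657; r = 41.74°.
D = 2·62.8° − 4·41.74° + 180° = 125.60° − 166.95° + 180° = 138.65°.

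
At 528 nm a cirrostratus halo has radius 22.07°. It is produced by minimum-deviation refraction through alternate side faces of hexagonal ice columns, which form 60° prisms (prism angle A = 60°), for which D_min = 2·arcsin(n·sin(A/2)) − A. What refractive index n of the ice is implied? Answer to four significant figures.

Rearranging: n = sin((D_min + A)/2) / sin(A/2).
(D_min + A)/2 = (22.07° + 60°)/2 = 41.035°.
n = sin 41.035° / sin 30° = 0.6565 / 0.5000 = 1.3130.

1.313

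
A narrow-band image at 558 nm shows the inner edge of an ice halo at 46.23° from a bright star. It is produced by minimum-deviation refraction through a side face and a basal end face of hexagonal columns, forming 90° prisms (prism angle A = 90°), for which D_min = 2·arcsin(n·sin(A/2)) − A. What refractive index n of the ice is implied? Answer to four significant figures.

1.312

Rearranging: n = sin((D_min + A)/2) / sin(A/2).
(D_min + A)/2 = (46.23° + 90°)/2 = 68.115°.
n = sin 68.115° / sin 45° = 0.9279 / 0.7071 = 1.3123.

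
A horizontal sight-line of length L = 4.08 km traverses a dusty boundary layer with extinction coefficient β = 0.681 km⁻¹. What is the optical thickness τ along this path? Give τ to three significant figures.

τ = β·L = 0.681 × 4.08 = 2.7785.

2.78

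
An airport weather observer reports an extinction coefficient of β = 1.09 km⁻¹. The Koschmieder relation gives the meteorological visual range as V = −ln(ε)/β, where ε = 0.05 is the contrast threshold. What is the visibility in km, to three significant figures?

2.75 km

V = −ln(0.05) / 1.09 = 2.996 / 1.09 = 2.7484 km.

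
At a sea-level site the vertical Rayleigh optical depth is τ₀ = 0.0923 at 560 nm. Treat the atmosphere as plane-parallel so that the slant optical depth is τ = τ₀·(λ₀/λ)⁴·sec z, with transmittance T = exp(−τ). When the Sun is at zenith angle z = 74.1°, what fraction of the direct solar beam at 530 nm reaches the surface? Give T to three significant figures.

0.657

sec 74.1° = 3.6502.
τ = 0.0923 × (560/530)⁴ × 3.6502 = 0.0923 × 1.2464 × 3.6502 = 0.4199.
T = exp(−0.4199) = 0.6571.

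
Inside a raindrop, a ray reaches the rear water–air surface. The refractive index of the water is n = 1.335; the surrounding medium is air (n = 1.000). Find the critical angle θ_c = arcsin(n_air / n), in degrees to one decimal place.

sin θ_c = n_air / n = 1.000 / 1.335 = 0.7491.
θ_c = arcsin(0.7491) = 48.51°.

48.5°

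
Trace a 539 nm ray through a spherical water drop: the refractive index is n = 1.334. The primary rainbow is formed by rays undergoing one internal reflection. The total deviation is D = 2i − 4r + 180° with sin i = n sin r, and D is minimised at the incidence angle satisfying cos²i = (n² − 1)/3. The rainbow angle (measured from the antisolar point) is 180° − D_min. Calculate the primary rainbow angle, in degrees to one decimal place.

cos²i = (1.77956 − 1)/3 = 0.25985; i = arccos(0.50976) = 59.352°.
sin r = sin 59.352°/1.334 = 0.64492; r = 40.159°.
D_min = 2·59.352° − 4·40.159° + 180° = 138.067°.
Rainbow angle = 180° − D_min = 41.933°.

41.9°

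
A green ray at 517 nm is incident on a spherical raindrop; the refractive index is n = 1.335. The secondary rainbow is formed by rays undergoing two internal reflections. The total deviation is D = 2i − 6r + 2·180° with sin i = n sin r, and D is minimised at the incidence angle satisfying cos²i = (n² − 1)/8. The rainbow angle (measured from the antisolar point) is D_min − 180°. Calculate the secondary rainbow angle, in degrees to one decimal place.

cos²i = (1.78222 − 1)/8 = 0.09778; i = arccos(0.31269) = 71.778°.
sin r = sin 71.778°/1.335 = 0.71150; r = 45.357°.
D_min = 2·71.778° − 6·45.357° + 360° = 231.414°.
Rainbow angle = D_min − 180° = 51.414°.

51.4°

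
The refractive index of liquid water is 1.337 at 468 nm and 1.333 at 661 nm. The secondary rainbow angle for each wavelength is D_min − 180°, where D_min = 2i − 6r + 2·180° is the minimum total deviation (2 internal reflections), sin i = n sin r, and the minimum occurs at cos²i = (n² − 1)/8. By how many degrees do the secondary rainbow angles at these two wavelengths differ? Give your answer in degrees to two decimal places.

At 468 nm (n = 1.337): cos²i = 0.09845 → i = 71.714°, r = 45.249°, D_min = 231.934°, rainbow angle = 51.934°.
At 661 nm (n = 1.333): cos²i = 0.09711 → i = 71.843°, r = 45.466°, D_min = 230.891°, rainbow angle = 50.891°.
Angular width = |51.934° − 50.891°| = 1.043°.

1.04°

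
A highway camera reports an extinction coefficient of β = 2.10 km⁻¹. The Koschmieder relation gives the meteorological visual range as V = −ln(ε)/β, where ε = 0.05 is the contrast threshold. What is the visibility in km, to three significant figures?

V = −ln(0.05) / 2.10 = 2.996 / 2.10 = 1.4265 km.

1.43 km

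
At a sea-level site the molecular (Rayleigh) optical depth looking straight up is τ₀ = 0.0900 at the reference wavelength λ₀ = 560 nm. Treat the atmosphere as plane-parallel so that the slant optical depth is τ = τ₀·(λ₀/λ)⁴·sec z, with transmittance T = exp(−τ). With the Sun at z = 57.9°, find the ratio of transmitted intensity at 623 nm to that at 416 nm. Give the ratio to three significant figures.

1.56

Airmass: sec 57.9° = 1.8818.
τ(623 nm) = 0.0900 × (560/623)⁴ × 1.8818 = 0.0900 × 0.6528 × 1.8818 = 0.1106.
τ(416 nm) = 0.0900 × (560/416)⁴ × 1.8818 = 0.0900 × 3.2838 × 1.8818 = 0.5562.
T(623)/T(416) = exp(τ_B − τ_A) = exp(0.4456) = 1.5614.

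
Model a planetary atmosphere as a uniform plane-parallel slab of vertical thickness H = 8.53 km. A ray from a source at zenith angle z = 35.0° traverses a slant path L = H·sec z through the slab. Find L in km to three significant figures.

10.4 km

sec z = 1/cos 35.0° = 1.2208.
L = 8.53 × 1.2208 = 10.413 km.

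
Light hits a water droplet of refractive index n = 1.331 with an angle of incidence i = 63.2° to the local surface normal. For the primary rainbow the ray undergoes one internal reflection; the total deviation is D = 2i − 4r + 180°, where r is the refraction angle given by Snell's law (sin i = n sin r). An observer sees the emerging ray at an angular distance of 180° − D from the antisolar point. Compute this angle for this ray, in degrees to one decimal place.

sin r = sin 63.2° / 1.331 = 0.8926/1.331 = 0.6706; r = 42.11°.
D = 2·63.2° − 4·42.11° + 180° = 126.40° − 168.46° + 180° = 137.94°.
Angle from antisolar point = 180° − D = 42.06°.

42.1°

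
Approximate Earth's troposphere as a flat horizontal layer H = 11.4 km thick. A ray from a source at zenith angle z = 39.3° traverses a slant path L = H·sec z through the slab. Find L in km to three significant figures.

sec z = 1/cos 39.3° = 1.2923.
L = 11.4 × 1.2923 = 14.732 km.

14.7 km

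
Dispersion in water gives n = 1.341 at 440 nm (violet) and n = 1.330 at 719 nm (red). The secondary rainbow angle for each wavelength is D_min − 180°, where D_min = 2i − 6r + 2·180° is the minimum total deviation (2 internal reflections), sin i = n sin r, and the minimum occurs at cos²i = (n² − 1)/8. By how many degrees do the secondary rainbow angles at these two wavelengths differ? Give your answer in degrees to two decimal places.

At 440 nm (n = 1.341): cos²i = 0.09979 → i = 71.586°, r = 45.034°, D_min = 232.966°, rainbow angle = 52.966°.
At 719 nm (n = 1.330): cos²i = 0.09611 → i = 71.940°, r = 45.630°, D_min = 230.101°, rainbow angle = 50.101°.
Angular width = |52.966° − 50.101°| = 2.865°.

2.86°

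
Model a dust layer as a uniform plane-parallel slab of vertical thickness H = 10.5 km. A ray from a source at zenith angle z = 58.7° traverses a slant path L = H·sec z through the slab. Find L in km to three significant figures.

sec z = 1/cos 58.7° = 1.9249.
L = 10.5 × 1.9249 = 20.211 km.

20.2 km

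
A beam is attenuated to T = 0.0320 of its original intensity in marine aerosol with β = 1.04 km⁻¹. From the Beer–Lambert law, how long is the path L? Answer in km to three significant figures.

Beer–Lambert: T = exp(−βL) ⇒ L = −ln(T)/β = −ln(0.0320)/1.04 = 3.4420/1.04 = 3.31 km.

3.31 km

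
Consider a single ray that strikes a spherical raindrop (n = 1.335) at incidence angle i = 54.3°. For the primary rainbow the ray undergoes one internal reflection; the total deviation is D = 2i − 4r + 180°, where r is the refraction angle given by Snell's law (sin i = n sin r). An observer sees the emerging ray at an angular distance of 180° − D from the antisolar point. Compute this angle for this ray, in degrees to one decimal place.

sin r = sin 54.3° / 1.335 = 0.8121/1.335 = 0.6083; r = 37.47°.
D = 2·54.3° − 4·37.47° + 180° = 108.60° − 149.87° + 180° = 138.73°.
Angle from antisolar point = 180° − D = 41.27°.

41.3°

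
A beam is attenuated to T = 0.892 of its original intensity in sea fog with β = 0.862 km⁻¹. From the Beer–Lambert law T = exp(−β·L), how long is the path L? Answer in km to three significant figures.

Beer–Lambert: T = exp(−βL) ⇒ L = −ln(T)/β = −ln(0.892)/0.862 = 0.1143/0.862 = 0.1326 km.

0.133 km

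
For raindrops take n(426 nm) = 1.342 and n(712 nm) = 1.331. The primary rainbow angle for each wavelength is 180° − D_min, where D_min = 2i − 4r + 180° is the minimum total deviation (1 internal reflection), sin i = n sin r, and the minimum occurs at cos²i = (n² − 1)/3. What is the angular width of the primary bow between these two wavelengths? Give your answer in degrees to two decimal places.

At 426 nm (n = 1.342): cos²i = 0.26699 → i = 58.888°, r = 39.641°, D_min = 139.213°, rainbow angle = 40.787°.
At 712 nm (n = 1.331): cos²i = 0.25719 → i = 59.527°, r = 40.356°, D_min = 137.630°, rainbow angle = 42.370°.
Angular width = |40.787° − 42.370°| = 1.583°.

1.58°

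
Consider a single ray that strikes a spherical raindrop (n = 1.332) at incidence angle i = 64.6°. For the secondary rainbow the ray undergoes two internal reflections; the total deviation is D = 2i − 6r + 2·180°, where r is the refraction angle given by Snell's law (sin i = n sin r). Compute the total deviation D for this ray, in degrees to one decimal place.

233.0°

sin r = sin 64.6° / 1.332 = 0.9033/1.332 = 0.6782; r = 42.70°.
D = 2·64.6° − 6·42.70° + 2·180° = 129.20° − 256.21° + 360° = 232.99°.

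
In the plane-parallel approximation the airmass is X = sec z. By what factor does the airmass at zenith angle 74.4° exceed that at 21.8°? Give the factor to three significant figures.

3.45

X(74.4°)/X(21.8°) = sec 74.4° / sec 21.8° = cos 21.8° / cos 74.4° = 0.9285/0.2689 = 3.4526.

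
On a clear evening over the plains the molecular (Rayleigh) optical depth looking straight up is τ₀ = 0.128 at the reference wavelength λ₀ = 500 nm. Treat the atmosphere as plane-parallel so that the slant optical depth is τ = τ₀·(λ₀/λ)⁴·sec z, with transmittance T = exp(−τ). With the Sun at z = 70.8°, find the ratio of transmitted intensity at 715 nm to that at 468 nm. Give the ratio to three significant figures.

Airmass: sec 70.8° = 3.0407.
τ(715 nm) = 0.128 × (500/715)⁴ × 3.0407 = 0.128 × 0.2391 × 3.0407 = 0.0931.
τ(468 nm) = 0.128 × (500/468)⁴ × 3.0407 = 0.128 × 1.3029 × 3.0407 = 0.5071.
T(715)/T(468) = exp(τ_B − τ_A) = exp(0.4140) = 1.5129.

1.51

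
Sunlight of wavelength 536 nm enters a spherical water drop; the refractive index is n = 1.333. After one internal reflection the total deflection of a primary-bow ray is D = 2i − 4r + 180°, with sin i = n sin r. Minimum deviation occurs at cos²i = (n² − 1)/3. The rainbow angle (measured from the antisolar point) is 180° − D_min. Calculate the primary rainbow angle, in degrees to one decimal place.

42.1°

cos²i = (1.77689 − 1)/3 = 0.25896; i = arccos(0.50888) = 59.410°.
sin r = sin 59.410°/1.333 = 0.64579; r = 40.225°.
D_min = 2·59.410° − 4·40.225° + 180° = 137.922°.
Rainbow angle = 180° − D_min = 42.078°.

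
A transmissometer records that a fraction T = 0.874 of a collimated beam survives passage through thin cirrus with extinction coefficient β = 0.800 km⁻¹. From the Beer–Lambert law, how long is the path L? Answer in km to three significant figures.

0.168 km

Beer–Lambert: T = exp(−βL) ⇒ L = −ln(T)/β = −ln(0.874)/0.800 = 0.1347/0.800 = 0.1683 km.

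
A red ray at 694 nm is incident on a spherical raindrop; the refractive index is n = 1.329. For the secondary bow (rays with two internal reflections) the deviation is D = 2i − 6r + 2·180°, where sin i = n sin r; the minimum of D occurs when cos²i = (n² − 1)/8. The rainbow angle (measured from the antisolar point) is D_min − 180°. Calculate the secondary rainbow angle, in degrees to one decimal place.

cos²i = (1.76624 − 1)/8 = 0.09578; i = arccos(0.30948) = 71.972°.
sin r = sin 71.972°/1.329 = 0.71550; r = 45.685°.
D_min = 2·71.972° − 6·45.685° + 360° = 229.837°.
Rainbow angle = D_min − 180° = 49.837°.

49.8°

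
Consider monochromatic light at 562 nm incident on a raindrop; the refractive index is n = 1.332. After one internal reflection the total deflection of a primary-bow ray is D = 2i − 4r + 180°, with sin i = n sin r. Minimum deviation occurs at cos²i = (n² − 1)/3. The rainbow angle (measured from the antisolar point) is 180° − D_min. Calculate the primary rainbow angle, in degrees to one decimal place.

cos²i = (1.77422 − 1)/3 = 0.25807; i = arccos(0.50801) = 59.469°.
sin r = sin 59.469°/1.332 = 0.64666; r = 40.290°.
D_min = 2·59.469° − 4·40.290° + 180° = 137.776°.
Rainbow angle = 180° − D_min = 42.224°.

42.2°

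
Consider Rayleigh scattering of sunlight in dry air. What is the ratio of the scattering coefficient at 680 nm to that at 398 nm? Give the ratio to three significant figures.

Rayleigh scattering ∝ λ⁻⁴, so the ratio of coefficients is the inverse fourth power of the wavelength ratio.
σ(680)/σ(398) = (398/680)⁴ = (0.5853)⁴ = 0.1174.

0.117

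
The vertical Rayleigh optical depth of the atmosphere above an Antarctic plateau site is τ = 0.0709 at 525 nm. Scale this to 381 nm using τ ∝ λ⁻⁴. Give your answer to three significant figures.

0.256

τ(381 nm) = τ(525 nm) × (525/381)⁴ = 0.0709 × (1.3780)⁴ = 0.0709 × 3.6053 = 0.2556.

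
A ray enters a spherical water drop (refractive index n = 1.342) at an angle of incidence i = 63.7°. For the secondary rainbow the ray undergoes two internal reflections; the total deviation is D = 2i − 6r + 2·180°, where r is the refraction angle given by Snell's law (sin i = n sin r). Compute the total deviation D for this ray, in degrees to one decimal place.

235.9°

sin r = sin 63.7° / 1.342 = 0.8965/1.342 = 0.6680; r = 41.91°.
D = 2·63.7° − 6·41.91° + 2·180° = 127.40° − 251.49° + 360° = 235.91°.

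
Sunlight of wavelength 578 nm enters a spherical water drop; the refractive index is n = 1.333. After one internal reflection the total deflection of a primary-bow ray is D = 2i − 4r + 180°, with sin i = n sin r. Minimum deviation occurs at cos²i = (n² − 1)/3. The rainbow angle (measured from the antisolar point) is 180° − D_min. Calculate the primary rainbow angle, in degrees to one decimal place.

42.1°

cos²i = (1.77689 − 1)/3 = 0.25896; i = arccos(0.50888) = 59.410°.
sin r = sin 59.410°/1.333 = 0.64579; r = 40.225°.
D_min = 2·59.410° − 4·40.225° + 180° = 137.922°.
Rainbow angle = 180° − D_min = 42.078°.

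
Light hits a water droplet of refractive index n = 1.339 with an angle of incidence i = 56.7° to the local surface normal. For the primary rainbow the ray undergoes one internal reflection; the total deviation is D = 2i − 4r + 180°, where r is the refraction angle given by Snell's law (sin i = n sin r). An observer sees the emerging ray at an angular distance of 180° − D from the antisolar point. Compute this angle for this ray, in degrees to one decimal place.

sin r = sin 56.7° / 1.339 = 0.8358/1.339 = 0.6242; r = 38.62°.
D = 2·56.7° − 4·38.62° + 180° = 113.40° − 154.49° + 180° = 138.91°.
Angle from antisolar point = 180° − D = 41.09°.

41.1°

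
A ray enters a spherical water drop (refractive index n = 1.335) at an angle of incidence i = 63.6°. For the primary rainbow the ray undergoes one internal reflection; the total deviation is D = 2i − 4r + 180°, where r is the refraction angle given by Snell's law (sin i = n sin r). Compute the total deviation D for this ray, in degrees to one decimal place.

138.6°

sin r = sin 63.6° / 1.335 = 0.8957/1.335 = 0.6709; r = 42.14°.
D = 2·63.6° − 4·42.14° + 180° = 127.20° − 168.56° + 180° = 138.64°.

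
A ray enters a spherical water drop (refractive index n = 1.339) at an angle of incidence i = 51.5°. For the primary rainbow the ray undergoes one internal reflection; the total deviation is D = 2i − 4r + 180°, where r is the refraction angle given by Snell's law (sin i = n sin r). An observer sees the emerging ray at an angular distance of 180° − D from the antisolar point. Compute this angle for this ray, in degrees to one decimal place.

40.1°

sin r = sin 51.5° / 1.339 = 0.7826/1.339 = 0.5845; r = 35.77°.
D = 2·51.5° − 4·35.77° + 180° = 103.00° − 143.06° + 180° = 139.94°.
Angle from antisolar point = 180° − D = 40.06°.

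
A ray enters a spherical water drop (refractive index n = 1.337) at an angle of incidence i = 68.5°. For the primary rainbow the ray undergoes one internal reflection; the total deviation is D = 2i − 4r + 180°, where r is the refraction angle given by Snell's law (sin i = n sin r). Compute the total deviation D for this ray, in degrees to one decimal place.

140.6°

sin r = sin 68.5° / 1.337 = 0.9304/1.337 = 0.6959; r = 44.10°.
D = 2·68.5° − 4·44.10° + 180° = 137.00° − 176.40° + 180° = 140.60°.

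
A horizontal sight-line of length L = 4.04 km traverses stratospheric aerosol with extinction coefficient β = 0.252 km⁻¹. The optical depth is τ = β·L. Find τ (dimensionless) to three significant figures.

1.02

τ = β·L = 0.252 × 4.04 = 1.0181.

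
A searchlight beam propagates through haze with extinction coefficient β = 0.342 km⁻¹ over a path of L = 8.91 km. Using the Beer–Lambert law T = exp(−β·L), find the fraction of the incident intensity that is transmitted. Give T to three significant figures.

τ = β·L = 0.342 × 8.91 = 3.0472.
T = exp(−3.0472) = 0.0475.

0.0475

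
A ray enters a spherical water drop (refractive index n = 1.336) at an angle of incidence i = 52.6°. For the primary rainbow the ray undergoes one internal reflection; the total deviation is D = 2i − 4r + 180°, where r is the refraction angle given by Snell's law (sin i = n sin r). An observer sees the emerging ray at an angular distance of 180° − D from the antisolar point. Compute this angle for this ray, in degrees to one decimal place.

sin r = sin 52.6° / 1.336 = 0.7944/1.336 = 0.5946; r = 36.49°.
D = 2·52.6° − 4·36.49° + 180° = 105.20° − 145.94° + 180° = 139.26°.
Angle from antisolar point = 180° − D = 40.74°.

40.7°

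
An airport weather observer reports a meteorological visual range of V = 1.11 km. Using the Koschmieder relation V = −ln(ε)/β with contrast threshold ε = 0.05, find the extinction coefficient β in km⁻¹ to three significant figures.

β = −ln(0.05) / V = 2.996 / 1.11 = 2.6989 km⁻¹.

2.70 km⁻¹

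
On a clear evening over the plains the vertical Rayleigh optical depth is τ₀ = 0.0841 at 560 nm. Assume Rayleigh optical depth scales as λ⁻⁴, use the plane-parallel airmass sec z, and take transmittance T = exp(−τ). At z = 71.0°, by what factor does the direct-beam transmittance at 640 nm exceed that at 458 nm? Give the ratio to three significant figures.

Airmass: sec 71.0° = 3.0716.
τ(640 nm) = 0.0841 × (560/640)⁴ × 3.0716 = 0.0841 × 0.5862 × 3.0716 = 0.1514.
τ(458 nm) = 0.0841 × (560/458)⁴ × 3.0716 = 0.0841 × 2.2351 × 3.0716 = 0.5774.
T(640)/T(458) = exp(τ_B − τ_A) = exp(0.4259) = 1.5310.

1.53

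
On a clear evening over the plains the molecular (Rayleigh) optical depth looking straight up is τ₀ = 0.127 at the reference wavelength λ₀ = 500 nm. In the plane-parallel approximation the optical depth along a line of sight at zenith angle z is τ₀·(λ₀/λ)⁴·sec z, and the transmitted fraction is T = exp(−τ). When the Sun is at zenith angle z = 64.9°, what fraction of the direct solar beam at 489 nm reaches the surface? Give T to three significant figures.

0.721

sec 64.9° = 2.3574.
τ = 0.127 × (500/489)⁴ × 2.3574 = 0.127 × 1.0931 × 2.3574 = 0.3272.
T = exp(−0.3272) = 0.7209.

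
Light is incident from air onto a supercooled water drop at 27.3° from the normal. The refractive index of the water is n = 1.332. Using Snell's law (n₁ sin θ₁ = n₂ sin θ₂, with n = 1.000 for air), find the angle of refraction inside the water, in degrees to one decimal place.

Snell: sin θ_r = sin θ_i / n = sin 27.3° / 1.332 = 0.4586 / 1.332 = 0.3443.
θ_r = arcsin(0.3443) = 20.14°.

20.1°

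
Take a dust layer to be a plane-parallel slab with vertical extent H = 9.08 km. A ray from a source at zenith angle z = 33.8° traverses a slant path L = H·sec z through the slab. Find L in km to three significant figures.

10.9 km

sec z = 1/cos 33.8° = 1.2034.
L = 9.08 × 1.2034 = 10.927 km.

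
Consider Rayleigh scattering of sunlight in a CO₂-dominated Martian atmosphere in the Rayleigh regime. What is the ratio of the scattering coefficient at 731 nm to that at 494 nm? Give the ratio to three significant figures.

0.209

Rayleigh scattering ∝ λ⁻⁴, so the ratio of coefficients is the inverse fourth power of the wavelength ratio.
σ(731)/σ(494) = (494/731)⁴ = (0.6758)⁴ = 0.2086.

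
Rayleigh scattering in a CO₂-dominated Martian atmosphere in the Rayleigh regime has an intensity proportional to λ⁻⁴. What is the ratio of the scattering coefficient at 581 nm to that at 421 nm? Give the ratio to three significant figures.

0.276

Rayleigh scattering ∝ λ⁻⁴, so the ratio of coefficients is the inverse fourth power of the wavelength ratio.
σ(581)/σ(421) = (421/581)⁴ = (0.7246)⁴ = 0.2757.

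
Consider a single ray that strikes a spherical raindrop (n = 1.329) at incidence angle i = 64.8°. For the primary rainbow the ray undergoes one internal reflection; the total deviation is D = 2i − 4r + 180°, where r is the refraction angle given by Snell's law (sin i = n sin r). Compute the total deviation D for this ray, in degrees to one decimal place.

138.0°

sin r = sin 64.8° / 1.329 = 0.9048/1.329 = 0.6808; r = 42.91°.
D = 2·64.8° − 4·42.91° + 180° = 129.60° − 171.64° + 180° = 137.96°.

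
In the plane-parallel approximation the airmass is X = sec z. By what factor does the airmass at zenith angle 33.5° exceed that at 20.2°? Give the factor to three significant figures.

1.13

X(33.5°)/X(20.2°) = sec 33.5° / sec 20.2° = cos 20.2° / cos 33.5° = 0.9385/0.8339 = 1.1254.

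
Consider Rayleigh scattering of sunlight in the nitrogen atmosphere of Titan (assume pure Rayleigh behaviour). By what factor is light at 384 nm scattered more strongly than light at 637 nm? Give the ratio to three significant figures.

Rayleigh scattering ∝ λ⁻⁴, so the ratio of coefficients is the inverse fourth power of the wavelength ratio.
σ(384)/σ(637) = (637/384)⁴ = (1.6589)⁴ = 7.572.

7.57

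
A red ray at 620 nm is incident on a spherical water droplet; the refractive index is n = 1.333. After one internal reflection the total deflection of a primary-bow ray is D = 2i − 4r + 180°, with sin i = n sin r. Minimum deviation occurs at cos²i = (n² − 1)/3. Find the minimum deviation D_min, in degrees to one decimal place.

cos²i = (1.77689 − 1)/3 = 0.25896; i = arccos(0.50888) = 59.410°.
sin r = sin 59.410°/1.333 = 0.64579; r = 40.225°.
D_min = 2·59.410° − 4·40.225° + 180° = 137.922°.

137.9°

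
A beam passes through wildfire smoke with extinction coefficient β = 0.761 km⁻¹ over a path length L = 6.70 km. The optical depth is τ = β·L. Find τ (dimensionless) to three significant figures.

τ = β·L = 0.761 × 6.70 = 5.0987.

5.10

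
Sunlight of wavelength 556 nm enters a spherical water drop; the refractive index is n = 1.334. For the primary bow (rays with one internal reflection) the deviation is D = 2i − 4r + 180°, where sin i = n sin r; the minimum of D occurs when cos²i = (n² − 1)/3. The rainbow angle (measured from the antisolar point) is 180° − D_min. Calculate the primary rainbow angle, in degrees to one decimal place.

41.9°

cos²i = (1.77956 − 1)/3 = 0.25985; i = arccos(0.50976) = 59.352°.
sin r = sin 59.352°/1.334 = 0.64492; r = 40.159°.
D_min = 2·59.352° − 4·40.159° + 180° = 138.067°.
Rainbow angle = 180° − D_min = 41.933°.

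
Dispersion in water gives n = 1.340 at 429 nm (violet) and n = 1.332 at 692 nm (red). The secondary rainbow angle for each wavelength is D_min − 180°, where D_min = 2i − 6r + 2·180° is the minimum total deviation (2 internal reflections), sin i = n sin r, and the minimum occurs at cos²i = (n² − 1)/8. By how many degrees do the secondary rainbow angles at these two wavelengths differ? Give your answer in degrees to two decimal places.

2.08°

At 429 nm (n = 1.340): cos²i = 0.09945 → i = 71.618°, r = 45.088°, D_min = 232.709°, rainbow angle = 52.709°.
At 692 nm (n = 1.332): cos²i = 0.09678 → i = 71.875°, r = 45.520°, D_min = 230.628°, rainbow angle = 50.628°.
Angular width = |52.709° − 50.628°| = 2.080°.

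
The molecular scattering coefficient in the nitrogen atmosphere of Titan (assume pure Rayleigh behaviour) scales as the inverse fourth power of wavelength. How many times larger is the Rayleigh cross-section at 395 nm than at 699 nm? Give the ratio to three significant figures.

Rayleigh scattering ∝ λ⁻⁴, so the ratio of coefficients is the inverse fourth power of the wavelength ratio.
σ(395)/σ(699) = (699/395)⁴ = (1.7696)⁴ = 9.807.

9.81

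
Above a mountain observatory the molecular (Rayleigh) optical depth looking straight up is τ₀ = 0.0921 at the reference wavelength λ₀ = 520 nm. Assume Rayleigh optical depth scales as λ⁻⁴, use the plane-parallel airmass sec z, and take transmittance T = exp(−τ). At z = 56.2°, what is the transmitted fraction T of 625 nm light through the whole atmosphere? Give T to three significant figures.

0.924

sec 56.2° = 1.7976.
τ = 0.0921 × (520/625)⁴ × 1.7976 = 0.0921 × 0.4792 × 1.7976 = 0.0793.
T = exp(−0.0793) = 0.9237.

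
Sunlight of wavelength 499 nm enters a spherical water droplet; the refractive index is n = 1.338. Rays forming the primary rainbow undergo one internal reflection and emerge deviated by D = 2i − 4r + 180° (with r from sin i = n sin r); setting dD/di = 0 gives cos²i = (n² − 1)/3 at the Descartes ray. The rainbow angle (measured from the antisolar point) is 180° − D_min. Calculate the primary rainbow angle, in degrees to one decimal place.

41.4°

cos²i = (1.79024 − 1)/3 = 0.26341; i = arccos(0.51324) = 59.120°.
sin r = sin 59.120°/1.338 = 0.64144; r = 39.899°.
D_min = 2·59.120° − 4·39.899° + 180° = 138.643°.
Rainbow angle = 180° − D_min = 41.357°.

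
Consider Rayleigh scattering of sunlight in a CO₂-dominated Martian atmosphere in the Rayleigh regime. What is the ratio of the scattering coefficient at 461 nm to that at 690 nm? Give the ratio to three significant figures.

Rayleigh scattering ∝ λ⁻⁴, so the ratio of coefficients is the inverse fourth power of the wavelength ratio.
σ(461)/σ(690) = (690/461)⁴ = (1.4967)⁴ = 5.019.

5.02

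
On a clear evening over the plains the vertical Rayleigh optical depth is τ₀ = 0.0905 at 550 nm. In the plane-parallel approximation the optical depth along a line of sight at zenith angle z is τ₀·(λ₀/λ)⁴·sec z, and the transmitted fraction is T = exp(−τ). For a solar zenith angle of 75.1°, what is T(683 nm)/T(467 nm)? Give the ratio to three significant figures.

Airmass: sec 75.1° = 3.8890.
τ(683 nm) = 0.0905 × (550/683)⁴ × 3.8890 = 0.0905 × 0.4205 × 3.8890 = 0.1480.
τ(467 nm) = 0.0905 × (550/467)⁴ × 3.8890 = 0.0905 × 1.9239 × 3.8890 = 0.6771.
T(683)/T(467) = exp(τ_B − τ_A) = exp(0.5291) = 1.6975.

1.70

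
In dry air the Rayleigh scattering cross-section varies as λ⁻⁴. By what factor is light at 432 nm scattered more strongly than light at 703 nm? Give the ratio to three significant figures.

7.01

Rayleigh scattering ∝ λ⁻⁴, so the ratio of coefficients is the inverse fourth power of the wavelength ratio.
σ(432)/σ(703) = (703/432)⁴ = (1.6273)⁴ = 7.013.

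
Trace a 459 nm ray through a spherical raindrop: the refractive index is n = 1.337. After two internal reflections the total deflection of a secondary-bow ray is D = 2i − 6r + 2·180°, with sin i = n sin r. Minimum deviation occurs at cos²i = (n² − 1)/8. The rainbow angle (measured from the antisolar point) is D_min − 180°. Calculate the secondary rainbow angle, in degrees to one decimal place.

51.9°

cos²i = (1.78757 − 1)/8 = 0.09845; i = arccos(0.31376) = 71.714°.
sin r = sin 71.714°/1.337 = 0.71017; r = 45.249°.
D_min = 2·71.714° − 6·45.249° + 360° = 231.934°.
Rainbow angle = D_min − 180° = 51.934°.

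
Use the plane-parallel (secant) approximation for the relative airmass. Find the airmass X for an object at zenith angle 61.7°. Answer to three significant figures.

2.11

X = sec z = 1/cos 61.7° = 1/0.4741 = 2.1093.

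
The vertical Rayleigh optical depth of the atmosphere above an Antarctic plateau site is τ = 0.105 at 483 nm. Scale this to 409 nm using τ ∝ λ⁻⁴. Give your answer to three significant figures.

0.204

τ(409 nm) = τ(483 nm) × (483/409)⁴ = 0.105 × (1.1809)⁴ = 0.105 × 1.9449 = 0.2042.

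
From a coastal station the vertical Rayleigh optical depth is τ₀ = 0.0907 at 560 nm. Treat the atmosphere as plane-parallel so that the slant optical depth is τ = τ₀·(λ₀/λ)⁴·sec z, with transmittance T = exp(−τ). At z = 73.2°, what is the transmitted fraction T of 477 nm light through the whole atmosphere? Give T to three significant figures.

sec 73.2° = 3.4598.
τ = 0.0907 × (560/477)⁴ × 3.4598 = 0.0907 × 1.8997 × 3.4598 = 0.5961.
T = exp(−0.5961) = 0.5509.

0.551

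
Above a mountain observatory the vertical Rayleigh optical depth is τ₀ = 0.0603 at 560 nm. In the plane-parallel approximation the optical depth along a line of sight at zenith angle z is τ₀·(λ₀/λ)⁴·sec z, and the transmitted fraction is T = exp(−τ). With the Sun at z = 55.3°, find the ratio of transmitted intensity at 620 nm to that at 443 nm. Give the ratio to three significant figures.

1.22

Airmass: sec 55.3° = 1.7566.
τ(620 nm) = 0.0603 × (560/620)⁴ × 1.7566 = 0.0603 × 0.6656 × 1.7566 = 0.0705.
τ(443 nm) = 0.0603 × (560/443)⁴ × 1.7566 = 0.0603 × 2.5535 × 1.7566 = 0.2705.
T(620)/T(443) = exp(τ_B − τ_A) = exp(0.2000) = 1.2214.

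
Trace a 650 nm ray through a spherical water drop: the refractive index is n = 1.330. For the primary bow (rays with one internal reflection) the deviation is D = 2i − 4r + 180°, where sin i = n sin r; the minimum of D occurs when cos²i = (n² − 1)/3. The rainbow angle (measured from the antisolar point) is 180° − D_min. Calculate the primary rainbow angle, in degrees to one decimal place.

cos²i = (1.76890 − 1)/3 = 0.25630; i = arccos(0.50626) = 59.585°.
sin r = sin 59.585°/1.330 = 0.64841; r = 40.422°.
D_min = 2·59.585° − 4·40.422° + 180° = 137.484°.
Rainbow angle = 180° − D_min = 42.516°.

42.5°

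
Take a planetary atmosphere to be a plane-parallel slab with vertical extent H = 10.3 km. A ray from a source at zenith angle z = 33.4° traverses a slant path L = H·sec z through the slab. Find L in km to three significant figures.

12.3 km

sec z = 1/cos 33.4° = 1.1978.
L = 10.3 × 1.1978 = 12.338 km.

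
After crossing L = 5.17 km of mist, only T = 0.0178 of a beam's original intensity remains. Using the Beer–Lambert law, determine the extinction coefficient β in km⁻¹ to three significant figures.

Beer–Lambert: T = exp(−βL) ⇒ β = −ln(T)/L = −ln(0.0178)/5.17 = 4.0286/5.17 = 0.7792 km⁻¹.

0.779 km⁻¹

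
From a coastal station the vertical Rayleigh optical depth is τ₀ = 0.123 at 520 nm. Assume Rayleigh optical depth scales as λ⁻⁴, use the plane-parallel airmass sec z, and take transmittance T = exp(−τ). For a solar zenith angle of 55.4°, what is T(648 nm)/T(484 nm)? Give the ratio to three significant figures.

Airmass: sec 55.4° = 1.7610.
τ(648 nm) = 0.123 × (520/648)⁴ × 1.7610 = 0.123 × 0.4147 × 1.7610 = 0.0898.
τ(484 nm) = 0.123 × (520/484)⁴ × 1.7610 = 0.123 × 1.3324 × 1.7610 = 0.2886.
T(648)/T(484) = exp(τ_B − τ_A) = exp(0.1988) = 1.2199.

1.22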